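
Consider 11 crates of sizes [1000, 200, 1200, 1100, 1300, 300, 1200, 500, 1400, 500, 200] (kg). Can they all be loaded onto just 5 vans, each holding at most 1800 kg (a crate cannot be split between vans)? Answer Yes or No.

Total = 8900 kg; ⌈8900/1800⌉ = 5.
6 crates each exceed half the capacity and cannot share a van, forcing at least 6 vans.
At least 6 vans are required, but only 5 are allowed.

No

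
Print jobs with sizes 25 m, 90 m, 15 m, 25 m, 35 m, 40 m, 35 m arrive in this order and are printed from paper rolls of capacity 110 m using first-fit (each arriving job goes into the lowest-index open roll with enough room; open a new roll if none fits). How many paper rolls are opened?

  25 → roll 1 (new)  [load 25/110]
  90 → roll 2 (new)  [load 90/110]
  15 → roll 1  [load 40/110]
  25 → roll 1  [load 65/110]
  35 → roll 1  [load 100/110]
  40 → roll 3 (new)  [load 40/110]
  35 → roll 3  [load 75/110]
3 paper rolls opened.

3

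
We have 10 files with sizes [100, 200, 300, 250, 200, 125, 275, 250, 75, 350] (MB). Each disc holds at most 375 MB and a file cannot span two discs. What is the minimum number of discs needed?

7

Total = 350 + 300 + 275 + 250 + 250 + 200 + 200 + 125 + 100 + 75 = 2125 MB.
Lower bound: ⌈2125/375⌉ = 6 discs.
Also, 7 files each exceed 375/2 MB, and no two of those can share a disc, so at least 7 discs are needed.
A packing using 7 discs:
  disc 1: 350 = 350
  disc 2: 300 + 75 = 375
  disc 3: 275 + 100 = 375
  disc 4: 250 + 125 = 375
  disc 5: 250 = 250
  disc 6: 200 = 200
  disc 7: 200 = 200
This matches the lower bound, so 7 is optimal.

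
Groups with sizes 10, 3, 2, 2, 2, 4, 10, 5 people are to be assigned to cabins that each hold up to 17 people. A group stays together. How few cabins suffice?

3

Total = 10 + 10 + 5 + 4 + 3 + 2 + 2 + 2 = 38 people.
Lower bound: ⌈38/17⌉ = 3 cabins.
A packing using 3 cabins:
  cabin 1: 10 + 5 + 2 = 17
  cabin 2: 10 + 4 + 3 = 17
  cabin 3: 2 + 2 = 4
This matches the lower bound, so 3 is optimal.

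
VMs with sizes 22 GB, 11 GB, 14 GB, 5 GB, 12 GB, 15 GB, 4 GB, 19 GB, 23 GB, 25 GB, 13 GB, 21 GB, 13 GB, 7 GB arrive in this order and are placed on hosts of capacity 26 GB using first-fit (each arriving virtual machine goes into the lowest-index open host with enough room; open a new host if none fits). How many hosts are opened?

  22 → host 1 (new)  [load 22/26]
  11 → host 2 (new)  [load 11/26]
  14 → host 2  [load 25/26]
  5 → host 3 (new)  [load 5/26]
  12 → host 3  [load 17/26]
  15 → host 4 (new)  [load 15/26]
  4 → host 1  [load 26/26]
  19 → host 5 (new)  [load 19/26]
  23 → host 6 (new)  [load 23/26]
  25 → host 7 (new)  [load 25/26]
  13 → host 8 (new)  [load 13/26]
  21 → host 9 (new)  [load 21/26]
  13 → host 8  [load 26/26]
  7 → host 3  [load 24/26]
9 hosts opened.

9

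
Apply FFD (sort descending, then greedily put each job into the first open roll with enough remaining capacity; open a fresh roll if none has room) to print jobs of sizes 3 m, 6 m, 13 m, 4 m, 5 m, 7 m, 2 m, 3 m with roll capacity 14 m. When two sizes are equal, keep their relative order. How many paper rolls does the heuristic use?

4

Sorted descending: 13, 7, 6, 5, 4, 3, 3, 2.
  13 → roll 1 (new)  [load 13/14]
  7 → roll 2 (new)  [load 7/14]
  6 → roll 2  [load 13/14]
  5 → roll 3 (new)  [load 5/14]
  4 → roll 3  [load 9/14]
  3 → roll 3  [load 12/14]
  3 → roll 4 (new)  [load 3/14]
  2 → roll 3  [load 14/14]
4 paper rolls opened.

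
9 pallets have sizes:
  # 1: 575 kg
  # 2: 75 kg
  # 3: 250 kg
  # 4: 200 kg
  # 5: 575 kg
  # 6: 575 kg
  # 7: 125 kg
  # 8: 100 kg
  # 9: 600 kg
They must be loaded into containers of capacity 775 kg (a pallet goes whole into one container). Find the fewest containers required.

5

Total = 600 + 575 + 575 + 575 + 250 + 200 + 125 + 100 + 75 = 3075 kg.
Lower bound: ⌈3075/775⌉ = 4 containers.
A packing using 5 containers:
  container 1: 600 + 125 = 725
  container 2: 575 + 200 = 775
  container 3: 575 + 100 + 75 = 750
  container 4: 575 = 575
  container 5: 250 = 250
No arrangement into 4 containers stays within capacity, so 5 is optimal.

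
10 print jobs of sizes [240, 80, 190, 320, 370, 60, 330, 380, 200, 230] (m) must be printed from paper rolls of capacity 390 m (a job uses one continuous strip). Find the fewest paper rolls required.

7

Total = 380 + 370 + 330 + 320 + 240 + 230 + 200 + 190 + 80 + 60 = 2400 m.
Lower bound: ⌈2400/390⌉ = 7 paper rolls.
A packing using 7 paper rolls:
  roll 1: 380 = 380
  roll 2: 370 = 370
  roll 3: 330 + 60 = 390
  roll 4: 320 = 320
  roll 5: 240 + 80 = 320
  roll 6: 230 = 230
  roll 7: 200 + 190 = 390
This matches the lower bound, so 7 is optimal.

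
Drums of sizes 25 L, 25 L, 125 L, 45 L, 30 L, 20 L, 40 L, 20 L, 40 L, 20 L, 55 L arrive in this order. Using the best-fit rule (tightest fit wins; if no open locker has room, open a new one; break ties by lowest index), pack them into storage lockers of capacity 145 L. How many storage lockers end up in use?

  25 → locker 1 (new)  [load 25/145]
  25 → locker 1  [load 50/145]
  125 → locker 2 (new)  [load 125/145]
  45 → locker 1  [load 95/145]
  30 → locker 1  [load 125/145]
  20 → locker 1  [load 145/145]
  40 → locker 3 (new)  [load 40/145]
  20 → locker 2  [load 145/145]
  40 → locker 3  [load 80/145]
  20 → locker 3  [load 100/145]
  55 → locker 4 (new)  [load 55/145]
4 storage lockers opened.

4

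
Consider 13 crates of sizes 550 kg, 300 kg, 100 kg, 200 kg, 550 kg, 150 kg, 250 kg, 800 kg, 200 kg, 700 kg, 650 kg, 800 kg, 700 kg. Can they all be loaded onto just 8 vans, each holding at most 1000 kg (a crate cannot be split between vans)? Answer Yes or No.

A valid assignment using 7 vans:
  van 1: 800 + 200 = 1000
  van 2: 800 + 200 = 1000
  van 3: 700 + 300 = 1000
  van 4: 700 + 250 = 950
  van 5: 650 + 150 + 100 = 900
  van 6: 550 = 550
  van 7: 550 = 550
That uses only 7 ≤ 8, so 8 vans are enough.

Yes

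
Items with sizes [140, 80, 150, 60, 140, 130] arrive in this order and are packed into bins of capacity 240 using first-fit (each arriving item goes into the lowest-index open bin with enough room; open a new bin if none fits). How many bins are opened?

  140 → bin 1 (new)  [load 140/240]
  80 → bin 1  [load 220/240]
  150 → bin 2 (new)  [load 150/240]
  60 → bin 2  [load 210/240]
  140 → bin 3 (new)  [load 140/240]
  130 → bin 4 (new)  [load 130/240]
4 bins opened.

4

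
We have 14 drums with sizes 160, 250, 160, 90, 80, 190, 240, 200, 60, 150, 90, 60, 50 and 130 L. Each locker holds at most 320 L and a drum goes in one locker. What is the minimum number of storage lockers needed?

Total = 250 + 240 + 200 + 190 + 160 + 160 + 150 + 130 + 90 + 90 + 80 + 60 + 60 + 50 = 1910 L.
Lower bound: ⌈1910/320⌉ = 6 storage lockers.
A packing using 7 storage lockers:
  locker 1: 250 + 60 = 310
  locker 2: 240 + 80 = 320
  locker 3: 200 + 90 = 290
  locker 4: 190 + 130 = 320
  locker 5: 160 + 160 = 320
  locker 6: 150 + 90 + 60 = 300
  locker 7: 50 = 50
No arrangement into 6 storage lockers stays within capacity, so 7 is optimal.

7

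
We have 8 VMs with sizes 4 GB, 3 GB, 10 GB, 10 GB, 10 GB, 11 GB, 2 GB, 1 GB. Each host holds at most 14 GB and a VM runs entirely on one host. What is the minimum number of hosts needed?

4

Total = 11 + 10 + 10 + 10 + 4 + 3 + 2 + 1 = 51 GB.
Lower bound: ⌈51/14⌉ = 4 hosts.
A packing using 4 hosts:
  host 1: 11 + 3 = 14
  host 2: 10 + 4 = 14
  host 3: 10 + 2 + 1 = 13
  host 4: 10 = 10
This matches the lower bound, so 4 is optimal.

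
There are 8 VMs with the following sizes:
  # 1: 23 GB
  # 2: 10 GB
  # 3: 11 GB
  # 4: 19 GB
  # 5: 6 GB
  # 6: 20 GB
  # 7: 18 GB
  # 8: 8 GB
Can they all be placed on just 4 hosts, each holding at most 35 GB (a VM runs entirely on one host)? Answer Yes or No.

A valid assignment using 4 hosts:
  host 1: 23 + 11 = 34
  host 2: 20 + 10 = 30
  host 3: 19 + 8 + 6 = 33
  host 4: 18 = 18
Every load is within 35 GB, so 4 hosts suffice.

Yes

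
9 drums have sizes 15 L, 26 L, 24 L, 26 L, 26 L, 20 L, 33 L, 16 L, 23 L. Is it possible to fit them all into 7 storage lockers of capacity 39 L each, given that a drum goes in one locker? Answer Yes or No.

A valid assignment using 7 storage lockers:
  locker 1: 33 = 33
  locker 2: 26 = 26
  locker 3: 26 = 26
  locker 4: 26 = 26
  locker 5: 24 + 15 = 39
  locker 6: 23 + 16 = 39
  locker 7: 20 = 20
Every load is within 39 L, so 7 storage lockers suffice.

Yes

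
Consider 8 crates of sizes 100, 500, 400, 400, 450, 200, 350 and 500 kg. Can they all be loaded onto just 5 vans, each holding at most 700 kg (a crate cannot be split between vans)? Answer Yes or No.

Total = 2900 kg; ⌈2900/700⌉ = 5.
The bound of 5 does not rule out 5, but exhaustive search shows no assignment into 5 vans of capacity 700 kg exists — the minimum is 6.

No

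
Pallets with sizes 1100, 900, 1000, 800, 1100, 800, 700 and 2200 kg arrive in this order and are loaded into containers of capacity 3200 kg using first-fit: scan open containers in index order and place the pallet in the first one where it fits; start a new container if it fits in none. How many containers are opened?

3

  1100 → container 1 (new)  [load 1100/3200]
  900 → container 1  [load 2000/3200]
  1000 → container 1  [load 3000/3200]
  800 → container 2 (new)  [load 800/3200]
  1100 → container 2  [load 1900/3200]
  800 → container 2  [load 2700/3200]
  700 → container 3 (new)  [load 700/3200]
  2200 → container 3  [load 2900/3200]
3 containers opened.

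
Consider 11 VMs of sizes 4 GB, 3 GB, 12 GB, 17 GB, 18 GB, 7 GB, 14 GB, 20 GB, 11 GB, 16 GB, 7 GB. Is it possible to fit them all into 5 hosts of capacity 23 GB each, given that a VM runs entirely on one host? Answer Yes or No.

No

Total = 129 GB; ⌈129/23⌉ = 6.
At least 6 hosts are required, but only 5 are allowed.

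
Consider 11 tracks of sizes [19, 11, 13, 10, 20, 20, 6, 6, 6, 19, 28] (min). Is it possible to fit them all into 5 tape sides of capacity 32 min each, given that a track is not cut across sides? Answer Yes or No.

No

Total = 158 min; ⌈158/32⌉ = 5.
The bound of 5 does not rule out 5, but exhaustive search shows no assignment into 5 tape sides of capacity 32 min exists — the minimum is 6.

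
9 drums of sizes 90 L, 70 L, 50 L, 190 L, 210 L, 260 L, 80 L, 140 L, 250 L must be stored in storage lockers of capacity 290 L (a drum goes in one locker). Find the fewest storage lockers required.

Total = 260 + 250 + 210 + 190 + 140 + 90 + 80 + 70 + 50 = 1340 L.
Lower bound: ⌈1340/290⌉ = 5 storage lockers.
A packing using 5 storage lockers:
  locker 1: 260 = 260
  locker 2: 250 = 250
  locker 3: 210 + 80 = 290
  locker 4: 190 + 90 = 280
  locker 5: 140 + 70 + 50 = 260
This matches the lower bound, so 5 is optimal.

5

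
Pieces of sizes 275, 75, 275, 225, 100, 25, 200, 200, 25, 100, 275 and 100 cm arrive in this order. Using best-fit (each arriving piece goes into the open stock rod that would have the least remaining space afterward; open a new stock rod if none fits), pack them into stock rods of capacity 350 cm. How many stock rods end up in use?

6

  275 → stock rod 1 (new)  [load 275/350]
  75 → stock rod 1  [load 350/350]
  275 → stock rod 2 (new)  [load 275/350]
  225 → stock rod 3 (new)  [load 225/350]
  100 → stock rod 3  [load 325/350]
  25 → stock rod 3  [load 350/350]
  200 → stock rod 4 (new)  [load 200/350]
  200 → stock rod 5 (new)  [load 200/350]
  25 → stock rod 2  [load 300/350]
  100 → stock rod 4  [load 300/350]
  275 → stock rod 6 (new)  [load 275/350]
  100 → stock rod 5  [load 300/350]
6 stock rods opened.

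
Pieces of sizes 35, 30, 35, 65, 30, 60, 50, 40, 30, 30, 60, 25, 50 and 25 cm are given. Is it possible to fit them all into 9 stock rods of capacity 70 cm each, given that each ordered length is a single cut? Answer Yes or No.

Total = 565 cm; ⌈565/70⌉ = 9.
The bound of 9 does not rule out 9, but exhaustive search shows no assignment into 9 stock rods of capacity 70 cm exists — the minimum is 10.

No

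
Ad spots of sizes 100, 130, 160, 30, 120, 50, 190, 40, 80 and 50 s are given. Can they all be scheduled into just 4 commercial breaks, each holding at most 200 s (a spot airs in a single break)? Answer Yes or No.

No

Total = 950 s; ⌈950/200⌉ = 5.
At least 5 commercial breaks are required, but only 4 are allowed.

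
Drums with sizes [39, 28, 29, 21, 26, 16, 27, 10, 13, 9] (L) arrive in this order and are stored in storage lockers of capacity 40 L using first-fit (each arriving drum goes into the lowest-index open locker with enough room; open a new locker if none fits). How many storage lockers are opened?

  39 → locker 1 (new)  [load 39/40]
  28 → locker 2 (new)  [load 28/40]
  29 → locker 3 (new)  [load 29/40]
  21 → locker 4 (new)  [load 21/40]
  26 → locker 5 (new)  [load 26/40]
  16 → locker 4  [load 37/40]
  27 → locker 6 (new)  [load 27/40]
  10 → locker 2  [load 38/40]
  13 → locker 5  [load 39/40]
  9 → locker 3  [load 38/40]
6 storage lockers opened.

6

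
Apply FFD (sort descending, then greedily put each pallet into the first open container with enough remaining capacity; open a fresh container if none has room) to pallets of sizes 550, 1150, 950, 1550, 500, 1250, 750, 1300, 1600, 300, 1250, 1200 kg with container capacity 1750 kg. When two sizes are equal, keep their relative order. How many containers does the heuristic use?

8

Sorted descending: 1600, 1550, 1300, 1250, 1250, 1200, 1150, 950, 750, 550, 500, 300.
  1600 → container 1 (new)  [load 1600/1750]
  1550 → container 2 (new)  [load 1550/1750]
  1300 → container 3 (new)  [load 1300/1750]
  1250 → container 4 (new)  [load 1250/1750]
  1250 → container 5 (new)  [load 1250/1750]
  1200 → container 6 (new)  [load 1200/1750]
  1150 → container 7 (new)  [load 1150/1750]
  950 → container 8 (new)  [load 950/1750]
  750 → container 8  [load 1700/1750]
  550 → container 6  [load 1750/1750]
  500 → container 4  [load 1750/1750]
  300 → container 3  [load 1600/1750]
8 containers opened.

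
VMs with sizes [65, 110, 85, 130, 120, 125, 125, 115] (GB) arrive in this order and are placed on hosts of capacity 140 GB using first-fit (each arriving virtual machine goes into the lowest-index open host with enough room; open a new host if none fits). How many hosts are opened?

  65 → host 1 (new)  [load 65/140]
  110 → host 2 (new)  [load 110/140]
  85 → host 3 (new)  [load 85/140]
  130 → host 4 (new)  [load 130/140]
  120 → host 5 (new)  [load 120/140]
  125 → host 6 (new)  [load 125/140]
  125 → host 7 (new)  [load 125/140]
  115 → host 8 (new)  [load 115/140]
8 hosts opened.

8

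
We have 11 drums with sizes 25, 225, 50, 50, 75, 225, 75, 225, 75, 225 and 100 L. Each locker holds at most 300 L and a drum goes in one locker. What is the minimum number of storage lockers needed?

Total = 225 + 225 + 225 + 225 + 100 + 75 + 75 + 75 + 50 + 50 + 25 = 1350 L.
Lower bound: ⌈1350/300⌉ = 5 storage lockers.
A packing using 5 storage lockers:
  locker 1: 225 + 75 = 300
  locker 2: 225 + 75 = 300
  locker 3: 225 + 75 = 300
  locker 4: 225 + 50 + 25 = 300
  locker 5: 100 + 50 = 150
This matches the lower bound, so 5 is optimal.

5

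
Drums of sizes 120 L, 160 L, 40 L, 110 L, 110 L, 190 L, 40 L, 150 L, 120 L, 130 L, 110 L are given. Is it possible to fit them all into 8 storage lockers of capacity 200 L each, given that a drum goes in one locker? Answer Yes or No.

Total = 1280 L; ⌈1280/200⌉ = 7.
9 drums each exceed half the capacity and cannot share a locker, forcing at least 9 storage lockers.
At least 9 storage lockers are required, but only 8 are allowed.

No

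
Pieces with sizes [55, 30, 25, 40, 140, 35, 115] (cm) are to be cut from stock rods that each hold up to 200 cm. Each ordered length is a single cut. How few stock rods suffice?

Total = 140 + 115 + 55 + 40 + 35 + 30 + 25 = 440 cm.
Lower bound: ⌈440/200⌉ = 3 stock rods.
A packing using 3 stock rods:
  stock rod 1: 140 + 55 = 195
  stock rod 2: 115 + 40 + 35 = 190
  stock rod 3: 30 + 25 = 55
This matches the lower bound, so 3 is optimal.

3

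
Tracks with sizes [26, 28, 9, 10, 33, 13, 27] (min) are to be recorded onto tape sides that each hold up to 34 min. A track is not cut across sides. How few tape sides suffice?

5

Total = 33 + 28 + 27 + 26 + 13 + 10 + 9 = 146 min.
Lower bound: ⌈146/34⌉ = 5 tape sides.
A packing using 5 tape sides:
  side 1: 33 = 33
  side 2: 28 = 28
  side 3: 27 = 27
  side 4: 26 = 26
  side 5: 13 + 10 + 9 = 32
This matches the lower bound, so 5 is optimal.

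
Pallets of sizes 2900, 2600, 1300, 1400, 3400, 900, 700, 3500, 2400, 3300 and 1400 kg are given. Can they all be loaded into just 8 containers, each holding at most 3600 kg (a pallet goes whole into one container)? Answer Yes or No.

A valid assignment using 8 containers:
  container 1: 3500 = 3500
  container 2: 3400 = 3400
  container 3: 3300 = 3300
  container 4: 2900 + 700 = 3600
  container 5: 2600 + 900 = 3500
  container 6: 2400 = 2400
  container 7: 1400 + 1400 = 2800
  container 8: 1300 = 1300
Every load is within 3600 kg, so 8 containers suffice.

Yes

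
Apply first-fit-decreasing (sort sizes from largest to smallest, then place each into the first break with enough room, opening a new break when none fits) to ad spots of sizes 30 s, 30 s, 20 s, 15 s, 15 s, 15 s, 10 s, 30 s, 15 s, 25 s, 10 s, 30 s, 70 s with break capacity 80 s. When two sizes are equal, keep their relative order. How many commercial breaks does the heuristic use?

Sorted descending: 70, 30, 30, 30, 30, 25, 20, 15, 15, 15, 15, 10, 10.
  70 → break 1 (new)  [load 70/80]
  30 → break 2 (new)  [load 30/80]
  30 → break 2  [load 60/80]
  30 → break 3 (new)  [load 30/80]
  30 → break 3  [load 60/80]
  25 → break 4 (new)  [load 25/80]
  20 → break 2  [load 80/80]
  15 → break 3  [load 75/80]
  15 → break 4  [load 40/80]
  15 → break 4  [load 55/80]
  15 → break 4  [load 70/80]
  10 → break 1  [load 80/80]
  10 → break 4  [load 80/80]
4 commercial breaks opened.

4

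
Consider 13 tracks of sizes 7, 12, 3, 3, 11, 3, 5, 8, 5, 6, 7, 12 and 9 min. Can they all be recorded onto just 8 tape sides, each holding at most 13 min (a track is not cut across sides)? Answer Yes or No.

Yes

A valid assignment using 8 tape sides:
  side 1: 12 = 12
  side 2: 12 = 12
  side 3: 11 = 11
  side 4: 9 + 3 = 12
  side 5: 8 + 5 = 13
  side 6: 7 + 6 = 13
  side 7: 7 + 5 = 12
  side 8: 3 + 3 = 6
Every load is within 13 min, so 8 tape sides suffice.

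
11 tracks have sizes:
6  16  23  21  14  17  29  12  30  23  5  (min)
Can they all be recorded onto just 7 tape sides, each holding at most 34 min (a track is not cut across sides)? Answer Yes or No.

A valid assignment using 7 tape sides:
  side 1: 30 = 30
  side 2: 29 + 5 = 34
  side 3: 23 + 6 = 29
  side 4: 23 = 23
  side 5: 21 + 12 = 33
  side 6: 17 + 16 = 33
  side 7: 14 = 14
Every load is within 34 min, so 7 tape sides suffice.

Yes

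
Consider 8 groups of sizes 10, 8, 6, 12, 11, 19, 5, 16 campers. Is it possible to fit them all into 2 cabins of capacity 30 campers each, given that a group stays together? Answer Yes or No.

Total = 87 campers; ⌈87/30⌉ = 3.
At least 3 cabins are required, but only 2 are allowed.

No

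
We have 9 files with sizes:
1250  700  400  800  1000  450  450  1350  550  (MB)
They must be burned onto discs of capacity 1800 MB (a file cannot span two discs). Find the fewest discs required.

Total = 1350 + 1250 + 1000 + 800 + 700 + 550 + 450 + 450 + 400 = 6950 MB.
Lower bound: ⌈6950/1800⌉ = 4 discs.
A packing using 4 discs:
  disc 1: 1350 + 450 = 1800
  disc 2: 1250 + 550 = 1800
  disc 3: 1000 + 800 = 1800
  disc 4: 700 + 450 + 400 = 1550
This matches the lower bound, so 4 is optimal.

4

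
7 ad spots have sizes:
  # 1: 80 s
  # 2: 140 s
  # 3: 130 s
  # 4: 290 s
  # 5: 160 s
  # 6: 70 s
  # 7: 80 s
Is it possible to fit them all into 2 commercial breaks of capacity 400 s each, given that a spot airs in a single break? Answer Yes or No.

No

Total = 950 s; ⌈950/400⌉ = 3.
At least 3 commercial breaks are required, but only 2 are allowed.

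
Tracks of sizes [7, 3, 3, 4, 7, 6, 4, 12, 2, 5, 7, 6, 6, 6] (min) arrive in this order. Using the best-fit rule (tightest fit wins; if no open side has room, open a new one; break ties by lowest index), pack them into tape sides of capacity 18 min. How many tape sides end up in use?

  7 → side 1 (new)  [load 7/18]
  3 → side 1  [load 10/18]
  3 → side 1  [load 13/18]
  4 → side 1  [load 17/18]
  7 → side 2 (new)  [load 7/18]
  6 → side 2  [load 13/18]
  4 → side 2  [load 17/18]
  12 → side 3 (new)  [load 12/18]
  2 → side 3  [load 14/18]
  5 → side 4 (new)  [load 5/18]
  7 → side 4  [load 12/18]
  6 → side 4  [load 18/18]
  6 → side 5 (new)  [load 6/18]
  6 → side 5  [load 12/18]
5 tape sides opened.

5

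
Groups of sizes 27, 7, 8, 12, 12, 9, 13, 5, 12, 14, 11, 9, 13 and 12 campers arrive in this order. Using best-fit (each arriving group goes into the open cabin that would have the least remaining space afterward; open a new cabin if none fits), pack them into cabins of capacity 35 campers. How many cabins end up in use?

  27 → cabin 1 (new)  [load 27/35]
  7 → cabin 1  [load 34/35]
  8 → cabin 2 (new)  [load 8/35]
  12 → cabin 2  [load 20/35]
  12 → cabin 2  [load 32/35]
  9 → cabin 3 (new)  [load 9/35]
  13 → cabin 3  [load 22/35]
  5 → cabin 3  [load 27/35]
  12 → cabin 4 (new)  [load 12/35]
  14 → cabin 4  [load 26/35]
  11 → cabin 5 (new)  [load 11/35]
  9 → cabin 4  [load 35/35]
  13 → cabin 5  [load 24/35]
  12 → cabin 6 (new)  [load 12/35]
6 cabins opened.

6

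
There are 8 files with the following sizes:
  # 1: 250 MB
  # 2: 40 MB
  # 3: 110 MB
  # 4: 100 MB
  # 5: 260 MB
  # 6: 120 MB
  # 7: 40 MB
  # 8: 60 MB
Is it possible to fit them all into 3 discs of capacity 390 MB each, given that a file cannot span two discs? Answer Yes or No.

Yes

A valid assignment using 3 discs:
  disc 1: 260 + 120 = 380
  disc 2: 250 + 110 = 360
  disc 3: 100 + 60 + 40 + 40 = 240
Every load is within 390 MB, so 3 discs suffice.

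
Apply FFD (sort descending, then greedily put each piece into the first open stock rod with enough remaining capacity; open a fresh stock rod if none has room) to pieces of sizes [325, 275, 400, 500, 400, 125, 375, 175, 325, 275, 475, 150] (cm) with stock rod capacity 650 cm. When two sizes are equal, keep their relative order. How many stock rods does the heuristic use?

7

Sorted descending: 500, 475, 400, 400, 375, 325, 325, 275, 275, 175, 150, 125.
  500 → stock rod 1 (new)  [load 500/650]
  475 → stock rod 2 (new)  [load 475/650]
  400 → stock rod 3 (new)  [load 400/650]
  400 → stock rod 4 (new)  [load 400/650]
  375 → stock rod 5 (new)  [load 375/650]
  325 → stock rod 6 (new)  [load 325/650]
  325 → stock rod 6  [load 650/650]
  275 → stock rod 5  [load 650/650]
  275 → stock rod 7 (new)  [load 275/650]
  175 → stock rod 2  [load 650/650]
  150 → stock rod 1  [load 650/650]
  125 → stock rod 3  [load 525/650]
7 stock rods opened.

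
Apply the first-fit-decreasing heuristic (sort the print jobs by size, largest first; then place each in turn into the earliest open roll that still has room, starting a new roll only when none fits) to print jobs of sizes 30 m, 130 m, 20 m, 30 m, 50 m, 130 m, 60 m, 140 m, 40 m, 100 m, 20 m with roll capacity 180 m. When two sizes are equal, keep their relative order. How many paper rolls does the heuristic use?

5

Sorted descending: 140, 130, 130, 100, 60, 50, 40, 30, 30, 20, 20.
  140 → roll 1 (new)  [load 140/180]
  130 → roll 2 (new)  [load 130/180]
  130 → roll 3 (new)  [load 130/180]
  100 → roll 4 (new)  [load 100/180]
  60 → roll 4  [load 160/180]
  50 → roll 2  [load 180/180]
  40 → roll 1  [load 180/180]
  30 → roll 3  [load 160/180]
  30 → roll 5 (new)  [load 30/180]
  20 → roll 3  [load 180/180]
  20 → roll 4  [load 180/180]
5 paper rolls opened.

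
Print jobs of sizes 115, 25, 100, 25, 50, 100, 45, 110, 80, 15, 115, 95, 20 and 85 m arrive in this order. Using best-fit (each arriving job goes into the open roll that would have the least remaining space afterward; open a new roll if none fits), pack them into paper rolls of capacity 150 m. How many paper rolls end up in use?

  115 → roll 1 (new)  [load 115/150]
  25 → roll 1  [load 140/150]
  100 → roll 2 (new)  [load 100/150]
  25 → roll 2  [load 125/150]
  50 → roll 3 (new)  [load 50/150]
  100 → roll 3  [load 150/150]
  45 → roll 4 (new)  [load 45/150]
  110 → roll 5 (new)  [load 110/150]
  80 → roll 4  [load 125/150]
  15 → roll 2  [load 140/150]
  115 → roll 6 (new)  [load 115/150]
  95 → roll 7 (new)  [load 95/150]
  20 → roll 4  [load 145/150]
  85 → roll 8 (new)  [load 85/150]
8 paper rolls opened.

8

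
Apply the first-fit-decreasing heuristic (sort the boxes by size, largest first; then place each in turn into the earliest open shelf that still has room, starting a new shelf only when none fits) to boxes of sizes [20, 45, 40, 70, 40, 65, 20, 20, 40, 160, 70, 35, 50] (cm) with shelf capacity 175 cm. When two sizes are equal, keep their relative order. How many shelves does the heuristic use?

5

Sorted descending: 160, 70, 70, 65, 50, 45, 40, 40, 40, 35, 20, 20, 20.
  160 → shelf 1 (new)  [load 160/175]
  70 → shelf 2 (new)  [load 70/175]
  70 → shelf 2  [load 140/175]
  65 → shelf 3 (new)  [load 65/175]
  50 → shelf 3  [load 115/175]
  45 → shelf 3  [load 160/175]
  40 → shelf 4 (new)  [load 40/175]
  40 → shelf 4  [load 80/175]
  40 → shelf 4  [load 120/175]
  35 → shelf 2  [load 175/175]
  20 → shelf 4  [load 140/175]
  20 → shelf 4  [load 160/175]
  20 → shelf 5 (new)  [load 20/175]
5 shelves opened.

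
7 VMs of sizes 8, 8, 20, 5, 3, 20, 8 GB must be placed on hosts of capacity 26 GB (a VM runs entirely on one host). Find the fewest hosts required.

Total = 20 + 20 + 8 + 8 + 8 + 5 + 3 = 72 GB.
Lower bound: ⌈72/26⌉ = 3 hosts.
A packing using 3 hosts:
  host 1: 20 + 5 = 25
  host 2: 20 + 3 = 23
  host 3: 8 + 8 + 8 = 24
This matches the lower bound, so 3 is optimal.

3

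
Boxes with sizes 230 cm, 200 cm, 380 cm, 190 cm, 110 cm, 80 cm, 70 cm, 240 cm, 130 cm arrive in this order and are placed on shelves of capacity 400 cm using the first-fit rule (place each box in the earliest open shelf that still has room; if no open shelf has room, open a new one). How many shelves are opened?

5

  230 → shelf 1 (new)  [load 230/400]
  200 → shelf 2 (new)  [load 200/400]
  380 → shelf 3 (new)  [load 380/400]
  190 → shelf 2  [load 390/400]
  110 → shelf 1  [load 340/400]
  80 → shelf 4 (new)  [load 80/400]
  70 → shelf 4  [load 150/400]
  240 → shelf 4  [load 390/400]
  130 → shelf 5 (new)  [load 130/400]
5 shelves opened.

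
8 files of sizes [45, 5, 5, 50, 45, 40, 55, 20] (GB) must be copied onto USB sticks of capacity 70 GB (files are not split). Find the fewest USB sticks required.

Total = 55 + 50 + 45 + 45 + 40 + 20 + 5 + 5 = 265 GB.
Lower bound: ⌈265/70⌉ = 4 USB sticks.
Also, 5 files each exceed 35 GB, and no two of those can share a USB stick, so at least 5 USB sticks are needed.
A packing using 5 USB sticks:
  USB stick 1: 55 + 5 + 5 = 65
  USB stick 2: 50 + 20 = 70
  USB stick 3: 45 = 45
  USB stick 4: 45 = 45
  USB stick 5: 40 = 40
This matches the lower bound, so 5 is optimal.

5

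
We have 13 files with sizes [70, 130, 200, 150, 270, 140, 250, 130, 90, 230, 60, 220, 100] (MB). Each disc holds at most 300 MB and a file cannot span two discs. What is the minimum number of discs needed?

Total = 270 + 250 + 230 + 220 + 200 + 150 + 140 + 130 + 130 + 100 + 90 + 70 + 60 = 2040 MB.
Lower bound: ⌈2040/300⌉ = 7 discs.
A packing using 8 discs:
  disc 1: 270 = 270
  disc 2: 250 = 250
  disc 3: 230 + 70 = 300
  disc 4: 220 + 60 = 280
  disc 5: 200 + 100 = 300
  disc 6: 150 + 140 = 290
  disc 7: 130 + 130 = 260
  disc 8: 90 = 90
No arrangement into 7 discs stays within capacity, so 8 is optimal.

8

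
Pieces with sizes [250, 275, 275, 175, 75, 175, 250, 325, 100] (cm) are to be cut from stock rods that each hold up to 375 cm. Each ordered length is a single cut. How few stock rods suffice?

Total = 325 + 275 + 275 + 250 + 250 + 175 + 175 + 100 + 75 = 1900 cm.
Lower bound: ⌈1900/375⌉ = 6 stock rods.
A packing using 6 stock rods:
  stock rod 1: 325 = 325
  stock rod 2: 275 + 100 = 375
  stock rod 3: 275 + 75 = 350
  stock rod 4: 250 = 250
  stock rod 5: 250 = 250
  stock rod 6: 175 + 175 = 350
This matches the lower bound, so 6 is optimal.

6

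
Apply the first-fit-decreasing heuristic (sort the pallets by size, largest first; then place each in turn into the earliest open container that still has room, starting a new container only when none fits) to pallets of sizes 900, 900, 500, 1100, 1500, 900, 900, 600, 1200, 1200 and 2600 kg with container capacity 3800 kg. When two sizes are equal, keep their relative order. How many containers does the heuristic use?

Sorted descending: 2600, 1500, 1200, 1200, 1100, 900, 900, 900, 900, 600, 500.
  2600 → container 1 (new)  [load 2600/3800]
  1500 → container 2 (new)  [load 1500/3800]
  1200 → container 1  [load 3800/3800]
  1200 → container 2  [load 2700/3800]
  1100 → container 2  [load 3800/3800]
  900 → container 3 (new)  [load 900/3800]
  900 → container 3  [load 1800/3800]
  900 → container 3  [load 2700/3800]
  900 → container 3  [load 3600/3800]
  600 → container 4 (new)  [load 600/3800]
  500 → container 4  [load 1100/3800]
4 containers opened.

4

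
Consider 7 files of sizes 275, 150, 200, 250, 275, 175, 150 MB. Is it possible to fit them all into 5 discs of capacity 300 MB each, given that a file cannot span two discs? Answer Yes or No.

Total = 1475 MB; ⌈1475/300⌉ = 5.
The bound of 5 does not rule out 5, but exhaustive search shows no assignment into 5 discs of capacity 300 MB exists — the minimum is 6.

No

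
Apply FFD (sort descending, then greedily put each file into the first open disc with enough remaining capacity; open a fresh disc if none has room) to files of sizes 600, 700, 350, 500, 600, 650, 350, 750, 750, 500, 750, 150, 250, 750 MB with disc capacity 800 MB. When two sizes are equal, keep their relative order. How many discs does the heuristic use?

11

Sorted descending: 750, 750, 750, 750, 700, 650, 600, 600, 500, 500, 350, 350, 250, 150.
  750 → disc 1 (new)  [load 750/800]
  750 → disc 2 (new)  [load 750/800]
  750 → disc 3 (new)  [load 750/800]
  750 → disc 4 (new)  [load 750/800]
  700 → disc 5 (new)  [load 700/800]
  650 → disc 6 (new)  [load 650/800]
  600 → disc 7 (new)  [load 600/800]
  600 → disc 8 (new)  [load 600/800]
  500 → disc 9 (new)  [load 500/800]
  500 → disc 10 (new)  [load 500/800]
  350 → disc 11 (new)  [load 350/800]
  350 → disc 11  [load 700/800]
  250 → disc 9  [load 750/800]
  150 → disc 6  [load 800/800]
11 discs opened.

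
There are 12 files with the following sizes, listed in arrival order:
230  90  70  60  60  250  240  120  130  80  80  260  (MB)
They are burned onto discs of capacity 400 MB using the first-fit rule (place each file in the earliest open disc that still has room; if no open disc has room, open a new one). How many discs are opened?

5

  230 → disc 1 (new)  [load 230/400]
  90 → disc 1  [load 320/400]
  70 → disc 1  [load 390/400]
  60 → disc 2 (new)  [load 60/400]
  60 → disc 2  [load 120/400]
  250 → disc 2  [load 370/400]
  240 → disc 3 (new)  [load 240/400]
  120 → disc 3  [load 360/400]
  130 → disc 4 (new)  [load 130/400]
  80 → disc 4  [load 210/400]
  80 → disc 4  [load 290/400]
  260 → disc 5 (new)  [load 260/400]
5 discs opened.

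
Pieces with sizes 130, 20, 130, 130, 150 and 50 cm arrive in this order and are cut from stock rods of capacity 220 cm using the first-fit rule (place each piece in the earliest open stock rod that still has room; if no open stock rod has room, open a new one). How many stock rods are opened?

  130 → stock rod 1 (new)  [load 130/220]
  20 → stock rod 1  [load 150/220]
  130 → stock rod 2 (new)  [load 130/220]
  130 → stock rod 3 (new)  [load 130/220]
  150 → stock rod 4 (new)  [load 150/220]
  50 → stock rod 1  [load 200/220]
4 stock rods opened.

4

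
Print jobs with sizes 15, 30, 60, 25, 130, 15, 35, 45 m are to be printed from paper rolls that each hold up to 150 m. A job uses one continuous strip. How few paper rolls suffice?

3

Total = 130 + 60 + 45 + 35 + 30 + 25 + 15 + 15 = 355 m.
Lower bound: ⌈355/150⌉ = 3 paper rolls.
A packing using 3 paper rolls:
  roll 1: 130 + 15 = 145
  roll 2: 60 + 45 + 35 = 140
  roll 3: 30 + 25 + 15 = 70
This matches the lower bound, so 3 is optimal.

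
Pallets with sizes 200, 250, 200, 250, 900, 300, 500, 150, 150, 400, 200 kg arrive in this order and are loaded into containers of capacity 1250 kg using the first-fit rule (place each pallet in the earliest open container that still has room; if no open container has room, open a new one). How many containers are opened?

  200 → container 1 (new)  [load 200/1250]
  250 → container 1  [load 450/1250]
  200 → container 1  [load 650/1250]
  250 → container 1  [load 900/1250]
  900 → container 2 (new)  [load 900/1250]
  300 → container 1  [load 1200/1250]
  500 → container 3 (new)  [load 500/1250]
  150 → container 2  [load 1050/1250]
  150 → container 2  [load 1200/1250]
  400 → container 3  [load 900/1250]
  200 → container 3  [load 1100/1250]
3 containers opened.

3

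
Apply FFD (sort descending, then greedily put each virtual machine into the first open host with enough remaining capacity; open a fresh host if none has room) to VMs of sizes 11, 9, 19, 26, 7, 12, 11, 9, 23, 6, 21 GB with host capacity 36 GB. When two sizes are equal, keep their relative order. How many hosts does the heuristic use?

5

Sorted descending: 26, 23, 21, 19, 12, 11, 11, 9, 9, 7, 6.
  26 → host 1 (new)  [load 26/36]
  23 → host 2 (new)  [load 23/36]
  21 → host 3 (new)  [load 21/36]
  19 → host 4 (new)  [load 19/36]
  12 → host 2  [load 35/36]
  11 → host 3  [load 32/36]
  11 → host 4  [load 30/36]
  9 → host 1  [load 35/36]
  9 → host 5 (new)  [load 9/36]
  7 → host 5  [load 16/36]
  6 → host 4  [load 36/36]
5 hosts opened.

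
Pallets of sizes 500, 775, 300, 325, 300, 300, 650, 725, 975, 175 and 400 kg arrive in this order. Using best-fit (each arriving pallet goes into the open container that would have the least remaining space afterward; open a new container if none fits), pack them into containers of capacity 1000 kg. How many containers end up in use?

7

  500 → container 1 (new)  [load 500/1000]
  775 → container 2 (new)  [load 775/1000]
  300 → container 1  [load 800/1000]
  325 → container 3 (new)  [load 325/1000]
  300 → container 3  [load 625/1000]
  300 → container 3  [load 925/1000]
  650 → container 4 (new)  [load 650/1000]
  725 → container 5 (new)  [load 725/1000]
  975 → container 6 (new)  [load 975/1000]
  175 → container 1  [load 975/1000]
  400 → container 7 (new)  [load 400/1000]
7 containers opened.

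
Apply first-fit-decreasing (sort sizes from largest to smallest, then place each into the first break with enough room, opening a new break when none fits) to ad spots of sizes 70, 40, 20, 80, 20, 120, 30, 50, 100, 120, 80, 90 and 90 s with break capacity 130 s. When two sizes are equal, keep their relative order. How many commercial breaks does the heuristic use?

Sorted descending: 120, 120, 100, 90, 90, 80, 80, 70, 50, 40, 30, 20, 20.
  120 → break 1 (new)  [load 120/130]
  120 → break 2 (new)  [load 120/130]
  100 → break 3 (new)  [load 100/130]
  90 → break 4 (new)  [load 90/130]
  90 → break 5 (new)  [load 90/130]
  80 → break 6 (new)  [load 80/130]
  80 → break 7 (new)  [load 80/130]
  70 → break 8 (new)  [load 70/130]
  50 → break 6  [load 130/130]
  40 → break 4  [load 130/130]
  30 → break 3  [load 130/130]
  20 → break 5  [load 110/130]
  20 → break 5  [load 130/130]
8 commercial breaks opened.

8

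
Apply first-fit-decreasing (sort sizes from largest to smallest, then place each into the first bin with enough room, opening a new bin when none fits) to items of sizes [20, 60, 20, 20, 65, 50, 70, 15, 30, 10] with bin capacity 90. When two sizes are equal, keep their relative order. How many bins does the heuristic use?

Sorted descending: 70, 65, 60, 50, 30, 20, 20, 20, 15, 10.
  70 → bin 1 (new)  [load 70/90]
  65 → bin 2 (new)  [load 65/90]
  60 → bin 3 (new)  [load 60/90]
  50 → bin 4 (new)  [load 50/90]
  30 → bin 3  [load 90/90]
  20 → bin 1  [load 90/90]
  20 → bin 2  [load 85/90]
  20 → bin 4  [load 70/90]
  15 → bin 4  [load 85/90]
  10 → bin 5 (new)  [load 10/90]
5 bins opened.

5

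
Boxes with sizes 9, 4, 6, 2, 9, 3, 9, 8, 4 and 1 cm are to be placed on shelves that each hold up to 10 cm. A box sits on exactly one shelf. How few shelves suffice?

Total = 9 + 9 + 9 + 8 + 6 + 4 + 4 + 3 + 2 + 1 = 55 cm.
Lower bound: ⌈55/10⌉ = 6 shelves.
A packing using 6 shelves:
  shelf 1: 9 + 1 = 10
  shelf 2: 9 = 9
  shelf 3: 9 = 9
  shelf 4: 8 + 2 = 10
  shelf 5: 6 + 4 = 10
  shelf 6: 4 + 3 = 7
This matches the lower bound, so 6 is optimal.

6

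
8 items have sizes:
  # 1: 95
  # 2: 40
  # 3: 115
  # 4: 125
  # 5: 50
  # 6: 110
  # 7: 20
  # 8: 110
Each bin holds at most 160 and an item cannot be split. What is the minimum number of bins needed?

5

Total = 125 + 115 + 110 + 110 + 95 + 50 + 40 + 20 = 665.
Lower bound: ⌈665/160⌉ = 5 bins.
A packing using 5 bins:
  bin 1: 125 + 20 = 145
  bin 2: 115 + 40 = 155
  bin 3: 110 + 50 = 160
  bin 4: 110 = 110
  bin 5: 95 = 95
This matches the lower bound, so 5 is optimal.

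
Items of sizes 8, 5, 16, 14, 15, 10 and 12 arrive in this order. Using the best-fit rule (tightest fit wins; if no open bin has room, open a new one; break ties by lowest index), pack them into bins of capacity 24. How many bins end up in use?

5

  8 → bin 1 (new)  [load 8/24]
  5 → bin 1  [load 13/24]
  16 → bin 2 (new)  [load 16/24]
  14 → bin 3 (new)  [load 14/24]
  15 → bin 4 (new)  [load 15/24]
  10 → bin 3  [load 24/24]
  12 → bin 5 (new)  [load 12/24]
5 bins opened.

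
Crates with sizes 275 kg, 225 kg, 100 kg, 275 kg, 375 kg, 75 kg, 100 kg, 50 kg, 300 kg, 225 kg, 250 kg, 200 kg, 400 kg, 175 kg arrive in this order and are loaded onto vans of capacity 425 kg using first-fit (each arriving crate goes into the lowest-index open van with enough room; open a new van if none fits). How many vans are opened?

  275 → van 1 (new)  [load 275/425]
  225 → van 2 (new)  [load 225/425]
  100 → van 1  [load 375/425]
  275 → van 3 (new)  [load 275/425]
  375 → van 4 (new)  [load 375/425]
  75 → van 2  [load 300/425]
  100 → van 2  [load 400/425]
  50 → van 1  [load 425/425]
  300 → van 5 (new)  [load 300/425]
  225 → van 6 (new)  [load 225/425]
  250 → van 7 (new)  [load 250/425]
  200 → van 6  [load 425/425]
  400 → van 8 (new)  [load 400/425]
  175 → van 7  [load 425/425]
8 vans opened.

8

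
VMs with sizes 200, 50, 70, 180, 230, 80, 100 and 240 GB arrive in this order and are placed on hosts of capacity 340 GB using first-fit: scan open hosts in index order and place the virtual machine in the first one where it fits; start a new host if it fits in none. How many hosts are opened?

  200 → host 1 (new)  [load 200/340]
  50 → host 1  [load 250/340]
  70 → host 1  [load 320/340]
  180 → host 2 (new)  [load 180/340]
  230 → host 3 (new)  [load 230/340]
  80 → host 2  [load 260/340]
  100 → host 3  [load 330/340]
  240 → host 4 (new)  [load 240/340]
4 hosts opened.

4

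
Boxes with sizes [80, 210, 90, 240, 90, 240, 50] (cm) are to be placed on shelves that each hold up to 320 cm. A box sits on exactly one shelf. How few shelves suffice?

Total = 240 + 240 + 210 + 90 + 90 + 80 + 50 = 1000 cm.
Lower bound: ⌈1000/320⌉ = 4 shelves.
A packing using 4 shelves:
  shelf 1: 240 + 80 = 320
  shelf 2: 240 + 50 = 290
  shelf 3: 210 + 90 = 300
  shelf 4: 90 = 90
This matches the lower bound, so 4 is optimal.

4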